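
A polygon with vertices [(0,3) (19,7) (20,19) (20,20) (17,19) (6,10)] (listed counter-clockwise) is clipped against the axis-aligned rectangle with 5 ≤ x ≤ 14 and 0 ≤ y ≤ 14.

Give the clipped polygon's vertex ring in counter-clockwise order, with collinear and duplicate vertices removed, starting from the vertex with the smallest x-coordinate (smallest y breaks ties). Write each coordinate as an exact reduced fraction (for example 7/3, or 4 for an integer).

Clipped polygon: [(5,77/19) (14,113/19) (14,14) (98/9,14) (6,10) (5,53/6)]

1. After x ≥ 5: [(5,53/6) (5,77/19) (19,7) (20,19) (20,20) (17,19) (6,10)]
2. After x ≤ 14: [(5,53/6) (5,77/19) (14,113/19) (14,182/11) (6,10)]
3. After y ≥ 0: [(5,53/6) (5,77/19) (14,113/19) (14,182/11) (6,10)]
4. After y ≤ 14: [(5,53/6) (5,77/19) (14,113/19) (14,14) (98/9,14) (6,10)]
5. Canonical ring: [(5,77/19) (14,113/19) (14,14) (98/9,14) (6,10) (5,53/6)]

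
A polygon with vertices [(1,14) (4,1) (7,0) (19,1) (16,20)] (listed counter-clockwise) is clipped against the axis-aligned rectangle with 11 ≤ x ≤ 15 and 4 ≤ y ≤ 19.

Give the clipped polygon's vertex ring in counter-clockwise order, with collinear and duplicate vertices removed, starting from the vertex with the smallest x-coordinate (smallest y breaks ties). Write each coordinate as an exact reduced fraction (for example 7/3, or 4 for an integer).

Clipped polygon: [(11,4) (15,4) (15,19) (27/2,19) (11,18)]

1. After x ≥ 11: [(11,18) (11,1/3) (19,1) (16,20)]
2. After x ≤ 15: [(15,98/5) (11,18) (11,1/3) (15,2/3)]
3. After y ≥ 4: [(15,4) (15,98/5) (11,18) (11,4)]
4. After y ≤ 19: [(15,4) (15,19) (27/2,19) (11,18) (11,4)]
5. Canonical ring: [(11,4) (15,4) (15,19) (27/2,19) (11,18)]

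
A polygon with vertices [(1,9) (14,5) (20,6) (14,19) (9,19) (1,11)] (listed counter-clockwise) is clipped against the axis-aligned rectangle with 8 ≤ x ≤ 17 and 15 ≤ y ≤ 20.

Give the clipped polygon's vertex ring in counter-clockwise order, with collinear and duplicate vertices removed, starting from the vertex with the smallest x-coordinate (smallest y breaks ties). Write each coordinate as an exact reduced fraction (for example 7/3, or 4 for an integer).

1. After x ≥ 8: [(8,89/13) (14,5) (20,6) (14,19) (9,19) (8,18)]
2. After x ≤ 17: [(8,89/13) (14,5) (17,11/2) (17,25/2) (14,19) (9,19) (8,18)]
3. After y ≥ 15: [(8,15) (206/13,15) (14,19) (9,19) (8,18)]
4. After y ≤ 20: [(8,15) (206/13,15) (14,19) (9,19) (8,18)]
5. Canonical ring: [(8,15) (206/13,15) (14,19) (9,19) (8,18)]

Clipped polygon: [(8,15) (206/13,15) (14,19) (9,19) (8,18)]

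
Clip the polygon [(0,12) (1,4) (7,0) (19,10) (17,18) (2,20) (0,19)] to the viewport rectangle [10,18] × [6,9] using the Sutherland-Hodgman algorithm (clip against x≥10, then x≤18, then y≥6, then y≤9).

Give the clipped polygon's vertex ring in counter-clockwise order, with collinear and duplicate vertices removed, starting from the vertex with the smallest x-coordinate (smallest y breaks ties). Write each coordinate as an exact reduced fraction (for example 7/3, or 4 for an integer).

1. After x ≥ 10: [(10,5/2) (19,10) (17,18) (10,284/15)]
2. After x ≤ 18: [(10,5/2) (18,55/6) (18,14) (17,18) (10,284/15)]
3. After y ≥ 6: [(10,6) (71/5,6) (18,55/6) (18,14) (17,18) (10,284/15)]
4. After y ≤ 9: [(10,9) (10,6) (71/5,6) (89/5,9)]
5. Canonical ring: [(10,6) (71/5,6) (89/5,9) (10,9)]

Clipped polygon: [(10,6) (71/5,6) (89/5,9) (10,9)]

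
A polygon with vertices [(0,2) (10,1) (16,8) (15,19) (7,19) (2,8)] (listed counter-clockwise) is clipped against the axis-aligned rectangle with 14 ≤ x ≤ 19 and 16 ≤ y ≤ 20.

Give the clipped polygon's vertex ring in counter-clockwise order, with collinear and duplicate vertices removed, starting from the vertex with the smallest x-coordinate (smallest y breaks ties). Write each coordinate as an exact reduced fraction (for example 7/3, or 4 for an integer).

1. After x ≥ 14: [(14,17/3) (16,8) (15,19) (14,19)]
2. After x ≤ 19: [(14,17/3) (16,8) (15,19) (14,19)]
3. After y ≥ 16: [(14,16) (168/11,16) (15,19) (14,19)]
4. After y ≤ 20: [(14,16) (168/11,16) (15,19) (14,19)]
5. Canonical ring: [(14,16) (168/11,16) (15,19) (14,19)]

Clipped polygon: [(14,16) (168/11,16) (15,19) (14,19)]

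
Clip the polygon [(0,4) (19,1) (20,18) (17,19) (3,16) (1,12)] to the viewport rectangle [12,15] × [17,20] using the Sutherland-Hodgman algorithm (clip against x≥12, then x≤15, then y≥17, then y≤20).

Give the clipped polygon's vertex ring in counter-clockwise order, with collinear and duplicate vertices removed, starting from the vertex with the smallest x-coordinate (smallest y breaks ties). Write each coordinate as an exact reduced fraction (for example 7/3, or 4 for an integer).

Clipped polygon: [(12,17) (15,17) (15,130/7) (12,251/14)]

1. After x ≥ 12: [(12,40/19) (19,1) (20,18) (17,19) (12,251/14)]
2. After x ≤ 15: [(12,40/19) (15,31/19) (15,130/7) (12,251/14)]
3. After y ≥ 17: [(12,17) (15,17) (15,130/7) (12,251/14)]
4. After y ≤ 20: [(12,17) (15,17) (15,130/7) (12,251/14)]
5. Canonical ring: [(12,17) (15,17) (15,130/7) (12,251/14)]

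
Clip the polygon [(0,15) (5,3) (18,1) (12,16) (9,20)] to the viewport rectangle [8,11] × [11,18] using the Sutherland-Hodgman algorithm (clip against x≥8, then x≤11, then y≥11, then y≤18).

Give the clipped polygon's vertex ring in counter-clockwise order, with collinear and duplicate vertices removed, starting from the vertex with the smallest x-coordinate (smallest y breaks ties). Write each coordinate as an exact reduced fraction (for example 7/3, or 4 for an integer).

Clipped polygon: [(8,11) (11,11) (11,52/3) (21/2,18) (8,18)]

1. After x ≥ 8: [(8,175/9) (8,33/13) (18,1) (12,16) (9,20)]
2. After x ≤ 11: [(8,175/9) (8,33/13) (11,27/13) (11,52/3) (9,20)]
3. After y ≥ 11: [(8,175/9) (8,11) (11,11) (11,52/3) (9,20)]
4. After y ≤ 18: [(8,18) (8,11) (11,11) (11,52/3) (21/2,18)]
5. Canonical ring: [(8,11) (11,11) (11,52/3) (21/2,18) (8,18)]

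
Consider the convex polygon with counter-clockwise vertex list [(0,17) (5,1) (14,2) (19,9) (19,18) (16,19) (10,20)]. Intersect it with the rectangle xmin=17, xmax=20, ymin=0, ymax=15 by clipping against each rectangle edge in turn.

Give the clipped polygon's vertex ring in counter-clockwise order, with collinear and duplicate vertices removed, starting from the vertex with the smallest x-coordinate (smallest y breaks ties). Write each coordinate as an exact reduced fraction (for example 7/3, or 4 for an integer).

1. After x ≥ 17: [(17,31/5) (19,9) (19,18) (17,56/3)]
2. After x ≤ 20: [(17,31/5) (19,9) (19,18) (17,56/3)]
3. After y ≥ 0: [(17,31/5) (19,9) (19,18) (17,56/3)]
4. After y ≤ 15: [(17,15) (17,31/5) (19,9) (19,15)]
5. Canonical ring: [(17,31/5) (19,9) (19,15) (17,15)]

Clipped polygon: [(17,31/5) (19,9) (19,15) (17,15)]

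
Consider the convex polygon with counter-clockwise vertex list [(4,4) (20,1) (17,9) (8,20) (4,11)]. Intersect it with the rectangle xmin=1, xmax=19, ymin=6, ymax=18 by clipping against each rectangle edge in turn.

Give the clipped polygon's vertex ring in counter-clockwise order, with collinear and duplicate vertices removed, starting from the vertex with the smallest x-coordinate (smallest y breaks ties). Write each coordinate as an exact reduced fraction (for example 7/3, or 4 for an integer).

1. After x ≥ 1: [(4,4) (20,1) (17,9) (8,20) (4,11)]
2. After x ≤ 19: [(4,4) (19,19/16) (19,11/3) (17,9) (8,20) (4,11)]
3. After y ≥ 6: [(4,6) (145/8,6) (17,9) (8,20) (4,11)]
4. After y ≤ 18: [(4,6) (145/8,6) (17,9) (106/11,18) (64/9,18) (4,11)]
5. Canonical ring: [(4,6) (145/8,6) (17,9) (106/11,18) (64/9,18) (4,11)]

Clipped polygon: [(4,6) (145/8,6) (17,9) (106/11,18) (64/9,18) (4,11)]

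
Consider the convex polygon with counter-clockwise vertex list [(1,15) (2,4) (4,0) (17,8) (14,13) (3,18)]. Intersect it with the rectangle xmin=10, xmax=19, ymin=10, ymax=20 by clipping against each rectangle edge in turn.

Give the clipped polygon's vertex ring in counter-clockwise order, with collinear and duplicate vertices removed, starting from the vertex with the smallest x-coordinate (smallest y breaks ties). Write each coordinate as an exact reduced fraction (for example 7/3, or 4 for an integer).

Clipped polygon: [(10,10) (79/5,10) (14,13) (10,163/11)]

1. After x ≥ 10: [(10,48/13) (17,8) (14,13) (10,163/11)]
2. After x ≤ 19: [(10,48/13) (17,8) (14,13) (10,163/11)]
3. After y ≥ 10: [(10,10) (79/5,10) (14,13) (10,163/11)]
4. After y ≤ 20: [(10,10) (79/5,10) (14,13) (10,163/11)]
5. Canonical ring: [(10,10) (79/5,10) (14,13) (10,163/11)]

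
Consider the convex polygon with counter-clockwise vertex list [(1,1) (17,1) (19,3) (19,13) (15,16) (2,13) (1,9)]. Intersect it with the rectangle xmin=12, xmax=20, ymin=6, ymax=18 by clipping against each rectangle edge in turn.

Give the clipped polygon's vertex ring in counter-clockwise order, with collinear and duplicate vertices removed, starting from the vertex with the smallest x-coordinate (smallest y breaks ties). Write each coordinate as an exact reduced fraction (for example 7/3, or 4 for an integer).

1. After x ≥ 12: [(12,1) (17,1) (19,3) (19,13) (15,16) (12,199/13)]
2. After x ≤ 20: [(12,1) (17,1) (19,3) (19,13) (15,16) (12,199/13)]
3. After y ≥ 6: [(12,6) (19,6) (19,13) (15,16) (12,199/13)]
4. After y ≤ 18: [(12,6) (19,6) (19,13) (15,16) (12,199/13)]
5. Canonical ring: [(12,6) (19,6) (19,13) (15,16) (12,199/13)]

Clipped polygon: [(12,6) (19,6) (19,13) (15,16) (12,199/13)]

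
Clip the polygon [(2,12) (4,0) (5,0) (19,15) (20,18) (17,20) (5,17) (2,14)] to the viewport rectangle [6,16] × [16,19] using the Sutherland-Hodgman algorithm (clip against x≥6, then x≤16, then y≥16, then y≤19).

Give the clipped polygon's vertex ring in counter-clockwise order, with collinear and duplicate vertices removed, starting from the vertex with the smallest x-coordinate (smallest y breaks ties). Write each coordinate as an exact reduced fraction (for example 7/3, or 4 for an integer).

Clipped polygon: [(6,16) (16,16) (16,19) (13,19) (6,69/4)]

1. After x ≥ 6: [(6,15/14) (19,15) (20,18) (17,20) (6,69/4)]
2. After x ≤ 16: [(6,15/14) (16,165/14) (16,79/4) (6,69/4)]
3. After y ≥ 16: [(6,16) (16,16) (16,79/4) (6,69/4)]
4. After y ≤ 19: [(6,16) (16,16) (16,19) (13,19) (6,69/4)]
5. Canonical ring: [(6,16) (16,16) (16,19) (13,19) (6,69/4)]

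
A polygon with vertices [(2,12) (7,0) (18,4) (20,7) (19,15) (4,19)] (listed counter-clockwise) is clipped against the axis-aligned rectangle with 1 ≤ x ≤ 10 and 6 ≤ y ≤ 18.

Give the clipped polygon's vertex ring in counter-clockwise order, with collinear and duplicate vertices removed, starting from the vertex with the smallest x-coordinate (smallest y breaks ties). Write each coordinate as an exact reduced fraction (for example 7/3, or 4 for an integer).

1. After x ≥ 1: [(2,12) (7,0) (18,4) (20,7) (19,15) (4,19)]
2. After x ≤ 10: [(2,12) (7,0) (10,12/11) (10,87/5) (4,19)]
3. After y ≥ 6: [(2,12) (9/2,6) (10,6) (10,87/5) (4,19)]
4. After y ≤ 18: [(26/7,18) (2,12) (9/2,6) (10,6) (10,87/5) (31/4,18)]
5. Canonical ring: [(2,12) (9/2,6) (10,6) (10,87/5) (31/4,18) (26/7,18)]

Clipped polygon: [(2,12) (9/2,6) (10,6) (10,87/5) (31/4,18) (26/7,18)]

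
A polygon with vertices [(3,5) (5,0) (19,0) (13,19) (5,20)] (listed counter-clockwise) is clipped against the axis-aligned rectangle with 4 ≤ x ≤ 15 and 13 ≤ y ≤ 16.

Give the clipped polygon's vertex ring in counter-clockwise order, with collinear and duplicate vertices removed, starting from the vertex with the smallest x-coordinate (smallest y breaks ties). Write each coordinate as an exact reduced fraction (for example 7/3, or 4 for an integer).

1. After x ≥ 4: [(4,25/2) (4,5/2) (5,0) (19,0) (13,19) (5,20)]
2. After x ≤ 15: [(4,25/2) (4,5/2) (5,0) (15,0) (15,38/3) (13,19) (5,20)]
3. After y ≥ 13: [(61/15,13) (283/19,13) (13,19) (5,20)]
4. After y ≤ 16: [(67/15,16) (61/15,13) (283/19,13) (265/19,16)]
5. Canonical ring: [(61/15,13) (283/19,13) (265/19,16) (67/15,16)]

Clipped polygon: [(61/15,13) (283/19,13) (265/19,16) (67/15,16)]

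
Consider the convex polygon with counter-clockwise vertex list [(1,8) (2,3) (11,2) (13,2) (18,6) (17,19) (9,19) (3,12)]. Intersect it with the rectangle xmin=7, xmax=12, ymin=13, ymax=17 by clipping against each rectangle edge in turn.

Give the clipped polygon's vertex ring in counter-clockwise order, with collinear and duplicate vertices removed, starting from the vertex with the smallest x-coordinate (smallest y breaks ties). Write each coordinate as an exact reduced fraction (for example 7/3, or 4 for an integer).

Clipped polygon: [(7,13) (12,13) (12,17) (51/7,17) (7,50/3)]

1. After x ≥ 7: [(7,22/9) (11,2) (13,2) (18,6) (17,19) (9,19) (7,50/3)]
2. After x ≤ 12: [(7,22/9) (11,2) (12,2) (12,19) (9,19) (7,50/3)]
3. After y ≥ 13: [(7,13) (12,13) (12,19) (9,19) (7,50/3)]
4. After y ≤ 17: [(7,13) (12,13) (12,17) (51/7,17) (7,50/3)]
5. Canonical ring: [(7,13) (12,13) (12,17) (51/7,17) (7,50/3)]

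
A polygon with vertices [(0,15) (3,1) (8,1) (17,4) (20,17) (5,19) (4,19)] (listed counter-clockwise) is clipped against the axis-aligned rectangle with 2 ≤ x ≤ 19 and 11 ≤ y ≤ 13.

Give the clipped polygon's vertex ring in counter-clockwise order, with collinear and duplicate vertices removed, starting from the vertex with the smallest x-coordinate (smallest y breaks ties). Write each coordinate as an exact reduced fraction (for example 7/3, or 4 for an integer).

Clipped polygon: [(2,11) (242/13,11) (19,38/3) (19,13) (2,13)]

1. After x ≥ 2: [(2,17) (2,17/3) (3,1) (8,1) (17,4) (20,17) (5,19) (4,19)]
2. After x ≤ 19: [(2,17) (2,17/3) (3,1) (8,1) (17,4) (19,38/3) (19,257/15) (5,19) (4,19)]
3. After y ≥ 11: [(2,17) (2,11) (242/13,11) (19,38/3) (19,257/15) (5,19) (4,19)]
4. After y ≤ 13: [(2,13) (2,11) (242/13,11) (19,38/3) (19,13)]
5. Canonical ring: [(2,11) (242/13,11) (19,38/3) (19,13) (2,13)]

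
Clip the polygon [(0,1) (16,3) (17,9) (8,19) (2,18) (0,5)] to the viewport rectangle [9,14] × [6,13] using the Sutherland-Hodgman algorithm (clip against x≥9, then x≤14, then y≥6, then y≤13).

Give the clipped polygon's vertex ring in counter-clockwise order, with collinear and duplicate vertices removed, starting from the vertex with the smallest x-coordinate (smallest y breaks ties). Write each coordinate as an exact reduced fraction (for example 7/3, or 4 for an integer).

Clipped polygon: [(9,6) (14,6) (14,37/3) (67/5,13) (9,13)]

1. After x ≥ 9: [(9,17/8) (16,3) (17,9) (9,161/9)]
2. After x ≤ 14: [(9,17/8) (14,11/4) (14,37/3) (9,161/9)]
3. After y ≥ 6: [(9,6) (14,6) (14,37/3) (9,161/9)]
4. After y ≤ 13: [(9,13) (9,6) (14,6) (14,37/3) (67/5,13)]
5. Canonical ring: [(9,6) (14,6) (14,37/3) (67/5,13) (9,13)]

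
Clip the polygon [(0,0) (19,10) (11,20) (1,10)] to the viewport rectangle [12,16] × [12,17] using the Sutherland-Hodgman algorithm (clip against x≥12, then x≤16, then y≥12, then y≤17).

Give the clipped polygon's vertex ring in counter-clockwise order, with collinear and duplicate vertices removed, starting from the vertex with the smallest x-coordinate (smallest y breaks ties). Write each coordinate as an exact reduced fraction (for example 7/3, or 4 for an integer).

1. After x ≥ 12: [(12,120/19) (19,10) (12,75/4)]
2. After x ≤ 16: [(12,120/19) (16,160/19) (16,55/4) (12,75/4)]
3. After y ≥ 12: [(12,12) (16,12) (16,55/4) (12,75/4)]
4. After y ≤ 17: [(12,17) (12,12) (16,12) (16,55/4) (67/5,17)]
5. Canonical ring: [(12,12) (16,12) (16,55/4) (67/5,17) (12,17)]

Clipped polygon: [(12,12) (16,12) (16,55/4) (67/5,17) (12,17)]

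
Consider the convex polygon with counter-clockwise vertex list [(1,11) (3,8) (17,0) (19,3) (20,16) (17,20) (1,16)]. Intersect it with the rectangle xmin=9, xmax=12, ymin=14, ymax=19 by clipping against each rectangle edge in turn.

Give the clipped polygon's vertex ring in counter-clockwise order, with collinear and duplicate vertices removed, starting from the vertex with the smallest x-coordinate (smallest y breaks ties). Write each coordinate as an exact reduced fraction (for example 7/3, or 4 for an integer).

1. After x ≥ 9: [(9,32/7) (17,0) (19,3) (20,16) (17,20) (9,18)]
2. After x ≤ 12: [(9,32/7) (12,20/7) (12,75/4) (9,18)]
3. After y ≥ 14: [(9,14) (12,14) (12,75/4) (9,18)]
4. After y ≤ 19: [(9,14) (12,14) (12,75/4) (9,18)]
5. Canonical ring: [(9,14) (12,14) (12,75/4) (9,18)]

Clipped polygon: [(9,14) (12,14) (12,75/4) (9,18)]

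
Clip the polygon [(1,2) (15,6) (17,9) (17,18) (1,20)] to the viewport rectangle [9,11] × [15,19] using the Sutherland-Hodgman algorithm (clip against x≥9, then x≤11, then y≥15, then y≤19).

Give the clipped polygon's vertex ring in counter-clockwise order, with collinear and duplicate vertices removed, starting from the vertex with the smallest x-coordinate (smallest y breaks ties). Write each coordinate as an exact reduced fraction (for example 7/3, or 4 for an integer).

Clipped polygon: [(9,15) (11,15) (11,75/4) (9,19)]

1. After x ≥ 9: [(9,30/7) (15,6) (17,9) (17,18) (9,19)]
2. After x ≤ 11: [(9,30/7) (11,34/7) (11,75/4) (9,19)]
3. After y ≥ 15: [(9,15) (11,15) (11,75/4) (9,19)]
4. After y ≤ 19: [(9,15) (11,15) (11,75/4) (9,19)]
5. Canonical ring: [(9,15) (11,15) (11,75/4) (9,19)]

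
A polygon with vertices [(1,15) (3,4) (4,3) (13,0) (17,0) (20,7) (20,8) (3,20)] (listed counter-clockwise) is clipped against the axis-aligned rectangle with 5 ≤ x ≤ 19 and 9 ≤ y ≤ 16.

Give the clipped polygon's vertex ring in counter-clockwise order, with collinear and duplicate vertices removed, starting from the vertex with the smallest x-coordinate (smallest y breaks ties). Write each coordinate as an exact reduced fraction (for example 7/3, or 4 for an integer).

1. After x ≥ 5: [(5,8/3) (13,0) (17,0) (20,7) (20,8) (5,316/17)]
2. After x ≤ 19: [(5,8/3) (13,0) (17,0) (19,14/3) (19,148/17) (5,316/17)]
3. After y ≥ 9: [(5,9) (223/12,9) (5,316/17)]
4. After y ≤ 16: [(5,16) (5,9) (223/12,9) (26/3,16)]
5. Canonical ring: [(5,9) (223/12,9) (26/3,16) (5,16)]

Clipped polygon: [(5,9) (223/12,9) (26/3,16) (5,16)]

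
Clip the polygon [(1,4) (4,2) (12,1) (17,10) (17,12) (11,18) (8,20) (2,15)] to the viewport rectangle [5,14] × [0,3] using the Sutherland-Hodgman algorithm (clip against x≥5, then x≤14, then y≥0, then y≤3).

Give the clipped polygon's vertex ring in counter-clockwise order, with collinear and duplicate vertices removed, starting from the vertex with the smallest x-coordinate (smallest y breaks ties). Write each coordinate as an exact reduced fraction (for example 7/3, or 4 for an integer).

1. After x ≥ 5: [(5,15/8) (12,1) (17,10) (17,12) (11,18) (8,20) (5,35/2)]
2. After x ≤ 14: [(5,15/8) (12,1) (14,23/5) (14,15) (11,18) (8,20) (5,35/2)]
3. After y ≥ 0: [(5,15/8) (12,1) (14,23/5) (14,15) (11,18) (8,20) (5,35/2)]
4. After y ≤ 3: [(5,3) (5,15/8) (12,1) (118/9,3)]
5. Canonical ring: [(5,15/8) (12,1) (118/9,3) (5,3)]

Clipped polygon: [(5,15/8) (12,1) (118/9,3) (5,3)]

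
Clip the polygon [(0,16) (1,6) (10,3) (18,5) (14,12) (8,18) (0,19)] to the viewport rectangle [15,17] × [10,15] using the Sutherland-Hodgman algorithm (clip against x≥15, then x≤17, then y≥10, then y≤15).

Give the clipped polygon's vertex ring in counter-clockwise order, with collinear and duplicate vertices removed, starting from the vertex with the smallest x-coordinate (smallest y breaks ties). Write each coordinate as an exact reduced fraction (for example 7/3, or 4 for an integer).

Clipped polygon: [(15,10) (106/7,10) (15,41/4)]

1. After x ≥ 15: [(15,17/4) (18,5) (15,41/4)]
2. After x ≤ 17: [(15,17/4) (17,19/4) (17,27/4) (15,41/4)]
3. After y ≥ 10: [(15,10) (106/7,10) (15,41/4)]
4. After y ≤ 15: [(15,10) (106/7,10) (15,41/4)]
5. Canonical ring: [(15,10) (106/7,10) (15,41/4)]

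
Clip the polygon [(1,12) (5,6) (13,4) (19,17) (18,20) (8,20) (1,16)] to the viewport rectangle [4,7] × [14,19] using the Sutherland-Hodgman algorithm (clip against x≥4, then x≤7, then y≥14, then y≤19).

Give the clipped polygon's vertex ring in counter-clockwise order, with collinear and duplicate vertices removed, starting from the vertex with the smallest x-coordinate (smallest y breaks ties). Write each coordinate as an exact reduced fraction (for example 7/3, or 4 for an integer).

Clipped polygon: [(4,14) (7,14) (7,19) (25/4,19) (4,124/7)]

1. After x ≥ 4: [(4,15/2) (5,6) (13,4) (19,17) (18,20) (8,20) (4,124/7)]
2. After x ≤ 7: [(4,15/2) (5,6) (7,11/2) (7,136/7) (4,124/7)]
3. After y ≥ 14: [(4,14) (7,14) (7,136/7) (4,124/7)]
4. After y ≤ 19: [(4,14) (7,14) (7,19) (25/4,19) (4,124/7)]
5. Canonical ring: [(4,14) (7,14) (7,19) (25/4,19) (4,124/7)]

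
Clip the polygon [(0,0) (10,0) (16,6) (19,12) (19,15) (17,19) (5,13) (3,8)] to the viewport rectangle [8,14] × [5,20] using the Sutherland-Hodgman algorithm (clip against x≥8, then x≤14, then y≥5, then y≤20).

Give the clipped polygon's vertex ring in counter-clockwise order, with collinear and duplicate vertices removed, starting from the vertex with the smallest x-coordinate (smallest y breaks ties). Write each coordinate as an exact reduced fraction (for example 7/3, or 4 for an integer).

1. After x ≥ 8: [(8,0) (10,0) (16,6) (19,12) (19,15) (17,19) (8,29/2)]
2. After x ≤ 14: [(8,0) (10,0) (14,4) (14,35/2) (8,29/2)]
3. After y ≥ 5: [(8,5) (14,5) (14,35/2) (8,29/2)]
4. After y ≤ 20: [(8,5) (14,5) (14,35/2) (8,29/2)]
5. Canonical ring: [(8,5) (14,5) (14,35/2) (8,29/2)]

Clipped polygon: [(8,5) (14,5) (14,35/2) (8,29/2)]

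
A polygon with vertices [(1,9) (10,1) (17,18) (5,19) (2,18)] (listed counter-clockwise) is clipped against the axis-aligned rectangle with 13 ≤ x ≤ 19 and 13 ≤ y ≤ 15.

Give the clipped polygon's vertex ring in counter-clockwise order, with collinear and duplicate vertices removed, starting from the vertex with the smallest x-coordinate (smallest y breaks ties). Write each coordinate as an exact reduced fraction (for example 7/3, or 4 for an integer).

Clipped polygon: [(13,13) (254/17,13) (268/17,15) (13,15)]

1. After x ≥ 13: [(13,58/7) (17,18) (13,55/3)]
2. After x ≤ 19: [(13,58/7) (17,18) (13,55/3)]
3. After y ≥ 13: [(13,13) (254/17,13) (17,18) (13,55/3)]
4. After y ≤ 15: [(13,15) (13,13) (254/17,13) (268/17,15)]
5. Canonical ring: [(13,13) (254/17,13) (268/17,15) (13,15)]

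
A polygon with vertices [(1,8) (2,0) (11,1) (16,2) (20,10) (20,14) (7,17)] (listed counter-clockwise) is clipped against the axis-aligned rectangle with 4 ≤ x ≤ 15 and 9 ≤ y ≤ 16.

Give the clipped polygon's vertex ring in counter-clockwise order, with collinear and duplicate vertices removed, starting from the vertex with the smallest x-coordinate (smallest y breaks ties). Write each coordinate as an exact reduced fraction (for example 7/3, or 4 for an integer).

1. After x ≥ 4: [(4,25/2) (4,2/9) (11,1) (16,2) (20,10) (20,14) (7,17)]
2. After x ≤ 15: [(4,25/2) (4,2/9) (11,1) (15,9/5) (15,197/13) (7,17)]
3. After y ≥ 9: [(4,25/2) (4,9) (15,9) (15,197/13) (7,17)]
4. After y ≤ 16: [(19/3,16) (4,25/2) (4,9) (15,9) (15,197/13) (34/3,16)]
5. Canonical ring: [(4,9) (15,9) (15,197/13) (34/3,16) (19/3,16) (4,25/2)]

Clipped polygon: [(4,9) (15,9) (15,197/13) (34/3,16) (19/3,16) (4,25/2)]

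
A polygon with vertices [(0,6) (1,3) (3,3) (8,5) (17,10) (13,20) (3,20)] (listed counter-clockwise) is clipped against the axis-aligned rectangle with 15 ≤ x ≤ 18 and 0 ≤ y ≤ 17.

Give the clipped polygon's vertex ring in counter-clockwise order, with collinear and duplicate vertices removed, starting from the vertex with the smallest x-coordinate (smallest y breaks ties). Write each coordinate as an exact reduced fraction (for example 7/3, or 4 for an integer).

Clipped polygon: [(15,80/9) (17,10) (15,15)]

1. After x ≥ 15: [(15,80/9) (17,10) (15,15)]
2. After x ≤ 18: [(15,80/9) (17,10) (15,15)]
3. After y ≥ 0: [(15,80/9) (17,10) (15,15)]
4. After y ≤ 17: [(15,80/9) (17,10) (15,15)]
5. Canonical ring: [(15,80/9) (17,10) (15,15)]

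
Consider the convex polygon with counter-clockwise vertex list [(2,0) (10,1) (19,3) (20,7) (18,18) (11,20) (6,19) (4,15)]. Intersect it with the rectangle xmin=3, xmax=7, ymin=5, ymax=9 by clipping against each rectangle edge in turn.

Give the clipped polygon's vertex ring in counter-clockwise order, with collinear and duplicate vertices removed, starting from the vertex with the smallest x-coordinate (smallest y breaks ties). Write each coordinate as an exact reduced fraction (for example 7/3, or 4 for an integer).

1. After x ≥ 3: [(3,15/2) (3,1/8) (10,1) (19,3) (20,7) (18,18) (11,20) (6,19) (4,15)]
2. After x ≤ 7: [(3,15/2) (3,1/8) (7,5/8) (7,96/5) (6,19) (4,15)]
3. After y ≥ 5: [(3,15/2) (3,5) (7,5) (7,96/5) (6,19) (4,15)]
4. After y ≤ 9: [(16/5,9) (3,15/2) (3,5) (7,5) (7,9)]
5. Canonical ring: [(3,5) (7,5) (7,9) (16/5,9) (3,15/2)]

Clipped polygon: [(3,5) (7,5) (7,9) (16/5,9) (3,15/2)]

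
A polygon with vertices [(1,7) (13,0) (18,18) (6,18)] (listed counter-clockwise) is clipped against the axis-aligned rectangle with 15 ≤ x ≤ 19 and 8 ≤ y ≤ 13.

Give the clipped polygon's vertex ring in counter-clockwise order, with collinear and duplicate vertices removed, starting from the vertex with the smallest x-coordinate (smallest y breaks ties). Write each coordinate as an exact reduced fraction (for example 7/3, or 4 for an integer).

Clipped polygon: [(15,8) (137/9,8) (299/18,13) (15,13)]

1. After x ≥ 15: [(15,36/5) (18,18) (15,18)]
2. After x ≤ 19: [(15,36/5) (18,18) (15,18)]
3. After y ≥ 8: [(15,8) (137/9,8) (18,18) (15,18)]
4. After y ≤ 13: [(15,13) (15,8) (137/9,8) (299/18,13)]
5. Canonical ring: [(15,8) (137/9,8) (299/18,13) (15,13)]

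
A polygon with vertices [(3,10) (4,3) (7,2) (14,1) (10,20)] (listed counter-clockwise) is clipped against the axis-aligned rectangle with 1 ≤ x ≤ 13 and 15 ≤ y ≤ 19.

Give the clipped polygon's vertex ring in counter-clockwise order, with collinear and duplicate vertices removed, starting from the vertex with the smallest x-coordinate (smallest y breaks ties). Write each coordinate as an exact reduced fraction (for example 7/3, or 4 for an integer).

1. After x ≥ 1: [(3,10) (4,3) (7,2) (14,1) (10,20)]
2. After x ≤ 13: [(3,10) (4,3) (7,2) (13,8/7) (13,23/4) (10,20)]
3. After y ≥ 15: [(13/2,15) (210/19,15) (10,20)]
4. After y ≤ 19: [(93/10,19) (13/2,15) (210/19,15) (194/19,19)]
5. Canonical ring: [(13/2,15) (210/19,15) (194/19,19) (93/10,19)]

Clipped polygon: [(13/2,15) (210/19,15) (194/19,19) (93/10,19)]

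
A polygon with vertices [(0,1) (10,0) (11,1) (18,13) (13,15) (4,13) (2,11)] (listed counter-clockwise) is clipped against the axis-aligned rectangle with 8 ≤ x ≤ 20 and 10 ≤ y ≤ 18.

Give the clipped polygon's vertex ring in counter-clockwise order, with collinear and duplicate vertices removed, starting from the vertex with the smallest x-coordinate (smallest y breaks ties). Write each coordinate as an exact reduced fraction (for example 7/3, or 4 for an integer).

Clipped polygon: [(8,10) (65/4,10) (18,13) (13,15) (8,125/9)]

1. After x ≥ 8: [(8,1/5) (10,0) (11,1) (18,13) (13,15) (8,125/9)]
2. After x ≤ 20: [(8,1/5) (10,0) (11,1) (18,13) (13,15) (8,125/9)]
3. After y ≥ 10: [(8,10) (65/4,10) (18,13) (13,15) (8,125/9)]
4. After y ≤ 18: [(8,10) (65/4,10) (18,13) (13,15) (8,125/9)]
5. Canonical ring: [(8,10) (65/4,10) (18,13) (13,15) (8,125/9)]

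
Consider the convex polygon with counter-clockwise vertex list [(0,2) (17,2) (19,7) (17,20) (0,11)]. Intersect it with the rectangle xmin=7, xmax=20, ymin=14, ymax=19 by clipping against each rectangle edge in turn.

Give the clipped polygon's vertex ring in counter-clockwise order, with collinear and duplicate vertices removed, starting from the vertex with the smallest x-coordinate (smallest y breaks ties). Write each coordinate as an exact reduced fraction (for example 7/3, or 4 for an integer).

1. After x ≥ 7: [(7,2) (17,2) (19,7) (17,20) (7,250/17)]
2. After x ≤ 20: [(7,2) (17,2) (19,7) (17,20) (7,250/17)]
3. After y ≥ 14: [(7,14) (233/13,14) (17,20) (7,250/17)]
4. After y ≤ 19: [(7,14) (233/13,14) (223/13,19) (136/9,19) (7,250/17)]
5. Canonical ring: [(7,14) (233/13,14) (223/13,19) (136/9,19) (7,250/17)]

Clipped polygon: [(7,14) (233/13,14) (223/13,19) (136/9,19) (7,250/17)]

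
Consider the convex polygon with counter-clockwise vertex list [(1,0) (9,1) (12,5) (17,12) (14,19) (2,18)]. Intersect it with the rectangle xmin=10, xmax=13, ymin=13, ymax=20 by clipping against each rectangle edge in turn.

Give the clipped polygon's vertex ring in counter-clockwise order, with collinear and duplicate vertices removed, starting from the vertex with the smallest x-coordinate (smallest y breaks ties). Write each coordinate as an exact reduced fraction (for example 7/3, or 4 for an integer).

1. After x ≥ 10: [(10,7/3) (12,5) (17,12) (14,19) (10,56/3)]
2. After x ≤ 13: [(10,7/3) (12,5) (13,32/5) (13,227/12) (10,56/3)]
3. After y ≥ 13: [(10,13) (13,13) (13,227/12) (10,56/3)]
4. After y ≤ 20: [(10,13) (13,13) (13,227/12) (10,56/3)]
5. Canonical ring: [(10,13) (13,13) (13,227/12) (10,56/3)]

Clipped polygon: [(10,13) (13,13) (13,227/12) (10,56/3)]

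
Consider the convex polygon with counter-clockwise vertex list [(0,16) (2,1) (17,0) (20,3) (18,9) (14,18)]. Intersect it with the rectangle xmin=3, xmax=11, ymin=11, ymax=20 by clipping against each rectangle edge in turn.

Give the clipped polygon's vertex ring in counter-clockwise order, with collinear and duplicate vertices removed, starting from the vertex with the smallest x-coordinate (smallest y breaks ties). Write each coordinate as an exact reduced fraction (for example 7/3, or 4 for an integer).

1. After x ≥ 3: [(3,115/7) (3,14/15) (17,0) (20,3) (18,9) (14,18)]
2. After x ≤ 11: [(11,123/7) (3,115/7) (3,14/15) (11,2/5)]
3. After y ≥ 11: [(11,11) (11,123/7) (3,115/7) (3,11)]
4. After y ≤ 20: [(11,11) (11,123/7) (3,115/7) (3,11)]
5. Canonical ring: [(3,11) (11,11) (11,123/7) (3,115/7)]

Clipped polygon: [(3,11) (11,11) (11,123/7) (3,115/7)]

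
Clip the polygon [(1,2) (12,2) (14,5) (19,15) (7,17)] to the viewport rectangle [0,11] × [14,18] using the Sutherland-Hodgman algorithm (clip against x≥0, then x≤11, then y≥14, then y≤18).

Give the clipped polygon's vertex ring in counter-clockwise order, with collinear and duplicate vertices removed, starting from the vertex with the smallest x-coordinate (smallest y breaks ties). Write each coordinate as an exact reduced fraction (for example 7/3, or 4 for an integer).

1. After x ≥ 0: [(1,2) (12,2) (14,5) (19,15) (7,17)]
2. After x ≤ 11: [(1,2) (11,2) (11,49/3) (7,17)]
3. After y ≥ 14: [(29/5,14) (11,14) (11,49/3) (7,17)]
4. After y ≤ 18: [(29/5,14) (11,14) (11,49/3) (7,17)]
5. Canonical ring: [(29/5,14) (11,14) (11,49/3) (7,17)]

Clipped polygon: [(29/5,14) (11,14) (11,49/3) (7,17)]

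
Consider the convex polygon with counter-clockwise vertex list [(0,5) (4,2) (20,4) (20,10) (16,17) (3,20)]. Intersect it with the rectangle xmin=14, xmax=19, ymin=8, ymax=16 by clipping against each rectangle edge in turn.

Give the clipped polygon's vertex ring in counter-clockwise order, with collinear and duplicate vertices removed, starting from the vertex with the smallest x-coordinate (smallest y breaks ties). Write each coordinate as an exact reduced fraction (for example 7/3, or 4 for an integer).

1. After x ≥ 14: [(14,13/4) (20,4) (20,10) (16,17) (14,227/13)]
2. After x ≤ 19: [(14,13/4) (19,31/8) (19,47/4) (16,17) (14,227/13)]
3. After y ≥ 8: [(14,8) (19,8) (19,47/4) (16,17) (14,227/13)]
4. After y ≤ 16: [(14,16) (14,8) (19,8) (19,47/4) (116/7,16)]
5. Canonical ring: [(14,8) (19,8) (19,47/4) (116/7,16) (14,16)]

Clipped polygon: [(14,8) (19,8) (19,47/4) (116/7,16) (14,16)]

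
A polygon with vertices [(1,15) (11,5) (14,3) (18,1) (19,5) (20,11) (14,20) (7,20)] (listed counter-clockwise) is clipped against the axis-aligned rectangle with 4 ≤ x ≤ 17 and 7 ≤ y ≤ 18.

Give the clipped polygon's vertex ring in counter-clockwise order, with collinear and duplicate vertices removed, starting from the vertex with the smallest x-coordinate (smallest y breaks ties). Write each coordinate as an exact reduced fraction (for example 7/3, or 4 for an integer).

1. After x ≥ 4: [(4,35/2) (4,12) (11,5) (14,3) (18,1) (19,5) (20,11) (14,20) (7,20)]
2. After x ≤ 17: [(4,35/2) (4,12) (11,5) (14,3) (17,3/2) (17,31/2) (14,20) (7,20)]
3. After y ≥ 7: [(4,35/2) (4,12) (9,7) (17,7) (17,31/2) (14,20) (7,20)]
4. After y ≤ 18: [(23/5,18) (4,35/2) (4,12) (9,7) (17,7) (17,31/2) (46/3,18)]
5. Canonical ring: [(4,12) (9,7) (17,7) (17,31/2) (46/3,18) (23/5,18) (4,35/2)]

Clipped polygon: [(4,12) (9,7) (17,7) (17,31/2) (46/3,18) (23/5,18) (4,35/2)]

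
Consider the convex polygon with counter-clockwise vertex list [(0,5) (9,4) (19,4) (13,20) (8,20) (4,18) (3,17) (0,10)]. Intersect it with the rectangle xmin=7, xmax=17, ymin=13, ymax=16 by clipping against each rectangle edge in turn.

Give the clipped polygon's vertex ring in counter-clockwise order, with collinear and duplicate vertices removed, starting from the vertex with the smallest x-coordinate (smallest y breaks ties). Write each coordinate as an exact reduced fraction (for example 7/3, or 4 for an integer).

Clipped polygon: [(7,13) (125/8,13) (29/2,16) (7,16)]

1. After x ≥ 7: [(7,38/9) (9,4) (19,4) (13,20) (8,20) (7,39/2)]
2. After x ≤ 17: [(7,38/9) (9,4) (17,4) (17,28/3) (13,20) (8,20) (7,39/2)]
3. After y ≥ 13: [(7,13) (125/8,13) (13,20) (8,20) (7,39/2)]
4. After y ≤ 16: [(7,16) (7,13) (125/8,13) (29/2,16)]
5. Canonical ring: [(7,13) (125/8,13) (29/2,16) (7,16)]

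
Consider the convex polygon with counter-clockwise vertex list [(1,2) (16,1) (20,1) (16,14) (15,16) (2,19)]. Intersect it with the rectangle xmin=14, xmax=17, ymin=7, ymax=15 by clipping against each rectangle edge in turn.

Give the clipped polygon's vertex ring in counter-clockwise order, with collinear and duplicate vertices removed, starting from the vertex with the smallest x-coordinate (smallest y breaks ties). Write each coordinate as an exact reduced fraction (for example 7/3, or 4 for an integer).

1. After x ≥ 14: [(14,17/15) (16,1) (20,1) (16,14) (15,16) (14,211/13)]
2. After x ≤ 17: [(14,17/15) (16,1) (17,1) (17,43/4) (16,14) (15,16) (14,211/13)]
3. After y ≥ 7: [(14,7) (17,7) (17,43/4) (16,14) (15,16) (14,211/13)]
4. After y ≤ 15: [(14,15) (14,7) (17,7) (17,43/4) (16,14) (31/2,15)]
5. Canonical ring: [(14,7) (17,7) (17,43/4) (16,14) (31/2,15) (14,15)]

Clipped polygon: [(14,7) (17,7) (17,43/4) (16,14) (31/2,15) (14,15)]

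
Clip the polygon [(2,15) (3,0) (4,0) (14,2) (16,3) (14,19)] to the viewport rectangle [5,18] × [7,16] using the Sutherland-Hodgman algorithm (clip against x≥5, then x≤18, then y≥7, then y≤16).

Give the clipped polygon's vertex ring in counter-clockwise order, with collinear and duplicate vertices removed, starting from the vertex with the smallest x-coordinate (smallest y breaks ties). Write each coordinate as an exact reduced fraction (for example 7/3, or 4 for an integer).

1. After x ≥ 5: [(5,16) (5,1/5) (14,2) (16,3) (14,19)]
2. After x ≤ 18: [(5,16) (5,1/5) (14,2) (16,3) (14,19)]
3. After y ≥ 7: [(5,16) (5,7) (31/2,7) (14,19)]
4. After y ≤ 16: [(5,16) (5,16) (5,7) (31/2,7) (115/8,16)]
5. Canonical ring: [(5,7) (31/2,7) (115/8,16) (5,16)]

Clipped polygon: [(5,7) (31/2,7) (115/8,16) (5,16)]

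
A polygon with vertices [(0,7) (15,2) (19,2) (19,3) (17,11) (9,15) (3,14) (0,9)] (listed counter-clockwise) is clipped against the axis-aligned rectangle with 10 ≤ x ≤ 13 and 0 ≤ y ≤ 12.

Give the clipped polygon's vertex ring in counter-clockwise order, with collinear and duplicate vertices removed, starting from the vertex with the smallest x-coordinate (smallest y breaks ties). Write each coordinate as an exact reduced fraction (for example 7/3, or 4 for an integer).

1. After x ≥ 10: [(10,11/3) (15,2) (19,2) (19,3) (17,11) (10,29/2)]
2. After x ≤ 13: [(10,11/3) (13,8/3) (13,13) (10,29/2)]
3. After y ≥ 0: [(10,11/3) (13,8/3) (13,13) (10,29/2)]
4. After y ≤ 12: [(10,12) (10,11/3) (13,8/3) (13,12)]
5. Canonical ring: [(10,11/3) (13,8/3) (13,12) (10,12)]

Clipped polygon: [(10,11/3) (13,8/3) (13,12) (10,12)]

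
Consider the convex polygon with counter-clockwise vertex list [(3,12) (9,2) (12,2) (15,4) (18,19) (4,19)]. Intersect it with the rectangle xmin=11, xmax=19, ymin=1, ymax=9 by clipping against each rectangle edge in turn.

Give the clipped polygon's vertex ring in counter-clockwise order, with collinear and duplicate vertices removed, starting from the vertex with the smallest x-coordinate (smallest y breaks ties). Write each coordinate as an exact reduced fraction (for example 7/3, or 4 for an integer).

Clipped polygon: [(11,2) (12,2) (15,4) (16,9) (11,9)]

1. After x ≥ 11: [(11,2) (12,2) (15,4) (18,19) (11,19)]
2. After x ≤ 19: [(11,2) (12,2) (15,4) (18,19) (11,19)]
3. After y ≥ 1: [(11,2) (12,2) (15,4) (18,19) (11,19)]
4. After y ≤ 9: [(11,9) (11,2) (12,2) (15,4) (16,9)]
5. Canonical ring: [(11,2) (12,2) (15,4) (16,9) (11,9)]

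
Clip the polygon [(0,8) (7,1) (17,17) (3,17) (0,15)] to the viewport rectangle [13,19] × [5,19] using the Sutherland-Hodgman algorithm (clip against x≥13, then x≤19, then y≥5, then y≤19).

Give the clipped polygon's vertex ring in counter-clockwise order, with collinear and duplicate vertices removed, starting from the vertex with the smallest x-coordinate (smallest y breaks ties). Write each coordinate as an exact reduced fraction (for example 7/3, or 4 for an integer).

Clipped polygon: [(13,53/5) (17,17) (13,17)]

1. After x ≥ 13: [(13,53/5) (17,17) (13,17)]
2. After x ≤ 19: [(13,53/5) (17,17) (13,17)]
3. After y ≥ 5: [(13,53/5) (17,17) (13,17)]
4. After y ≤ 19: [(13,53/5) (17,17) (13,17)]
5. Canonical ring: [(13,53/5) (17,17) (13,17)]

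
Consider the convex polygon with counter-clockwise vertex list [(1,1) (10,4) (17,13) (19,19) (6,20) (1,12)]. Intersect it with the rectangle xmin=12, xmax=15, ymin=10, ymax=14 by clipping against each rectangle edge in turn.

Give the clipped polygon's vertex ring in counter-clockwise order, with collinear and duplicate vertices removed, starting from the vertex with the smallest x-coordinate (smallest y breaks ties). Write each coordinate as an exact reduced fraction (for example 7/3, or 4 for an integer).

1. After x ≥ 12: [(12,46/7) (17,13) (19,19) (12,254/13)]
2. After x ≤ 15: [(12,46/7) (15,73/7) (15,251/13) (12,254/13)]
3. After y ≥ 10: [(12,10) (44/3,10) (15,73/7) (15,251/13) (12,254/13)]
4. After y ≤ 14: [(12,14) (12,10) (44/3,10) (15,73/7) (15,14)]
5. Canonical ring: [(12,10) (44/3,10) (15,73/7) (15,14) (12,14)]

Clipped polygon: [(12,10) (44/3,10) (15,73/7) (15,14) (12,14)]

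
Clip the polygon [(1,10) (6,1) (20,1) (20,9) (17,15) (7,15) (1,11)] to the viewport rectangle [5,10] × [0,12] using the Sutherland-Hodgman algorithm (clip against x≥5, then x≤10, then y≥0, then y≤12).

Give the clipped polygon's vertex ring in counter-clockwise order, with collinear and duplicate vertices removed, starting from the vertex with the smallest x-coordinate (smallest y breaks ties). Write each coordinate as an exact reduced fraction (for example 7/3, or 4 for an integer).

1. After x ≥ 5: [(5,14/5) (6,1) (20,1) (20,9) (17,15) (7,15) (5,41/3)]
2. After x ≤ 10: [(5,14/5) (6,1) (10,1) (10,15) (7,15) (5,41/3)]
3. After y ≥ 0: [(5,14/5) (6,1) (10,1) (10,15) (7,15) (5,41/3)]
4. After y ≤ 12: [(5,12) (5,14/5) (6,1) (10,1) (10,12)]
5. Canonical ring: [(5,14/5) (6,1) (10,1) (10,12) (5,12)]

Clipped polygon: [(5,14/5) (6,1) (10,1) (10,12) (5,12)]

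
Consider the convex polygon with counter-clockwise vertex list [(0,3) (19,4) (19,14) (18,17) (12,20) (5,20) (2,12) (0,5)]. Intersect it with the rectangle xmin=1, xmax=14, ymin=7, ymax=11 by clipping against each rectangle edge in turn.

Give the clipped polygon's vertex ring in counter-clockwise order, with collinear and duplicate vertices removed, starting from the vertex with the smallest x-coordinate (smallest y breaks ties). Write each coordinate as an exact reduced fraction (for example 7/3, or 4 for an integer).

1. After x ≥ 1: [(1,58/19) (19,4) (19,14) (18,17) (12,20) (5,20) (2,12) (1,17/2)]
2. After x ≤ 14: [(1,58/19) (14,71/19) (14,19) (12,20) (5,20) (2,12) (1,17/2)]
3. After y ≥ 7: [(1,7) (14,7) (14,19) (12,20) (5,20) (2,12) (1,17/2)]
4. After y ≤ 11: [(1,7) (14,7) (14,11) (12/7,11) (1,17/2)]
5. Canonical ring: [(1,7) (14,7) (14,11) (12/7,11) (1,17/2)]

Clipped polygon: [(1,7) (14,7) (14,11) (12/7,11) (1,17/2)]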